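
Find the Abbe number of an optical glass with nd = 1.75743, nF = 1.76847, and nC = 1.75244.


Abbe number formula: Vd = (nd - 1) / (nF - nC)
  nd - 1 = 1.75743 - 1 = 0.75743
  nF - nC = 1.76847 - 1.75244 = 0.01603
  Vd = 0.75743 / 0.01603 = 47.25

47.25


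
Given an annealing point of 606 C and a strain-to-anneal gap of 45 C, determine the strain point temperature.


Strain point = annealing point - difference:
  T_strain = 606 - 45 = 561 C

561 C


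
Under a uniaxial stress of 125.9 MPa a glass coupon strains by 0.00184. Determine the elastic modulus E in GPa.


Young's modulus: E = stress / strain
  E = 125.9 MPa / 0.00184 = 68423.91 MPa
Convert to GPa: 68423.91 / 1000 = 68.42 GPa

68.42 GPa


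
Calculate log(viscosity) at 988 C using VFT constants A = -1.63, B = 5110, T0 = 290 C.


VFT equation: log(eta) = A + B / (T - T0)
  T - T0 = 988 - 290 = 698
  B / (T - T0) = 5110 / 698 = 7.321
  log(eta) = -1.63 + 7.321 = 5.691

5.691


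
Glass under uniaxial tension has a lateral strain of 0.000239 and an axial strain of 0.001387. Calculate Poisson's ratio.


Poisson's ratio: nu = lateral strain / axial strain
  nu = 0.000239 / 0.001387 = 0.1723

0.1723


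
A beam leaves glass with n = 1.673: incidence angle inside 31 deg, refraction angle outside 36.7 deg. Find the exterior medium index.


Apply Snell's law: n1 * sin(theta1) = n2 * sin(theta2)
  n2 = n1 * sin(theta1) / sin(theta2)
  sin(31) = 0.515038
  sin(36.7) = 0.597625
  n2 = 1.673 * 0.515038 / 0.597625 = 1.4418

1.4418


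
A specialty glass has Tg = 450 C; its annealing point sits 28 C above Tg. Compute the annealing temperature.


The annealing temperature is Tg plus the offset:
  T_anneal = 450 + 28 = 478 C

478 C


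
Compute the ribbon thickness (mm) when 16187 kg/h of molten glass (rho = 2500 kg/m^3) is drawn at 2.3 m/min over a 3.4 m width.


Ribbon cross-section from mass balance:
  Volume rate = throughput / density = 16187 / 2500 = 6.4748 m^3/h
  thickness = volume rate / (speed * 60 * width), i.e.
  thickness = throughput / (60 * speed * width * density) * 1000
  thickness = 16187 / (60 * 2.3 * 3.4 * 2500) * 1000 = 13.8 mm

13.8 mm


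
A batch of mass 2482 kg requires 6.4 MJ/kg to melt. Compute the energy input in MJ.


Total energy = mass * specific energy
  E = 2482 * 6.4 = 15884.8 MJ

15884.8 MJ


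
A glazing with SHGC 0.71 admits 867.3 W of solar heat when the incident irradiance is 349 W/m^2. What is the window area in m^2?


Rearrange Q = Area * SHGC * Irradiance:
  Area = Q / (SHGC * Irradiance)
  Area = 867.3 / (0.71 * 349) = 3.5 m^2

3.5 m^2


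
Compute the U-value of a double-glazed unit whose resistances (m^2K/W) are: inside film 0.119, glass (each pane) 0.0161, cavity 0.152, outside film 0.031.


Total thermal resistance (series):
  R_total = R_in + R_glass + R_air + R_glass + R_out
  R_total = 0.119 + 0.0161 + 0.152 + 0.0161 + 0.031 = 0.3342 m^2K/W
U-value = 1 / R_total = 1 / 0.3342 = 2.992 W/m^2K

2.992 W/m^2K


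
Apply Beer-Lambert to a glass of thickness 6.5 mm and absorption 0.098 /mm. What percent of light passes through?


Beer-Lambert law: T = exp(-alpha * thickness)
  exponent = -0.098 * 6.5 = -0.637
  T = exp(-0.637) = 0.5289
  Percentage = 0.5289 * 100 = 52.89%

52.89%


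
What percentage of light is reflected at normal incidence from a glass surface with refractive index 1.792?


Fresnel reflectance at normal incidence:
  R = ((n - 1)/(n + 1))^2
  (n - 1)/(n + 1) = (1.792 - 1)/(1.792 + 1) = 0.283668
  R = 0.283668^2 = 0.0804675
  R(%) = 0.0804675 * 100 = 8.047%

8.047%


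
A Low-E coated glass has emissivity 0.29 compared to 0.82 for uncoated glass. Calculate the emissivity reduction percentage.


Percentage reduction = (1 - coated/uncoated) * 100
  Ratio = 0.29 / 0.82 = 0.3537
  Reduction = (1 - 0.3537) * 100 = 64.6%

64.6%


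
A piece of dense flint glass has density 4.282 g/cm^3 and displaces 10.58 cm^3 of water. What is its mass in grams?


Rearrange rho = m / V:
  m = rho * V
  m = 4.282 * 10.58 = 45.304 g

45.304 g


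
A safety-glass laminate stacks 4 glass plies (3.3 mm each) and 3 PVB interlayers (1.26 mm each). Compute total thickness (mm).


Total thickness = glass contribution + PVB contribution
  Glass: 4 * 3.3 = 13.2 mm
  PVB: 3 * 1.26 = 3.78 mm
  Total = 13.2 + 3.78 = 16.98 mm

16.98 mm


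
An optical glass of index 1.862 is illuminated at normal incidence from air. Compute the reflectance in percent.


Fresnel reflectance at normal incidence:
  R = ((n - 1)/(n + 1))^2
  (n - 1)/(n + 1) = (1.862 - 1)/(1.862 + 1) = 0.301188
  R = 0.301188^2 = 0.0907142
  R(%) = 0.0907142 * 100 = 9.071%

9.071%


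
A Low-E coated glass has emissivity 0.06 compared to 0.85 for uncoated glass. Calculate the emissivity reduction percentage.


Percentage reduction = (1 - coated/uncoated) * 100
  Ratio = 0.06 / 0.85 = 0.0706
  Reduction = (1 - 0.0706) * 100 = 92.9%

92.9%


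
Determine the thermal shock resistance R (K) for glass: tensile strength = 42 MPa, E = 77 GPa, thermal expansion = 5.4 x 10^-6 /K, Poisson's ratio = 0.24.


Thermal shock resistance: R = sigma * (1 - nu) / (E * alpha)
  Numerator = 42 * (1 - 0.24) = 31.92
  Denominator = 77 * 1000 * (5.4 x 10^-6) = 0.4158
  R = 31.92 / 0.4158 = 76.8 K

76.8 K


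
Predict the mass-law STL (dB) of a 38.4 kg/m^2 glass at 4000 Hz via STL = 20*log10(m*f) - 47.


Mass law: STL = 20 * log10(m * f) - 47
  m * f = 38.4 * 4000 = 153600
  log10(153600) = 5.18639
  STL = 20 * 5.18639 - 47 = 103.7278 - 47 = 56.7 dB

56.7 dB


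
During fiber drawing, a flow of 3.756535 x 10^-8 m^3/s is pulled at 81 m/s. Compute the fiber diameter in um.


Cross-sectional area from continuity:
  A = Q / v = 3.756535 x 10^-8 / 81 = 4.637698 x 10^-10 m^2
Diameter from circular cross-section:
  d = sqrt(4A / pi) * 10^6 (m -> um)
  d = sqrt(4 * 4.637698 x 10^-10 / pi) * 10^6 = 24.3 um

24.3 um


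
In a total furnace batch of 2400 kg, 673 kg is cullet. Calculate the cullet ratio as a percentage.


Cullet ratio = (cullet mass / total batch mass) * 100
  Ratio = 673 / 2400 * 100 = 28.04%

28.04%


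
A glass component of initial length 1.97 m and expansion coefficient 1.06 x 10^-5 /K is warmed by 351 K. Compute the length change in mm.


Thermal expansion formula: dL = alpha * L0 * dT
  dL = (1.06 x 10^-5) * 1.97 * 351 = 0.00732958 m
Convert to mm: 0.00732958 * 1000 = 7.3296 mm

7.3296 mm


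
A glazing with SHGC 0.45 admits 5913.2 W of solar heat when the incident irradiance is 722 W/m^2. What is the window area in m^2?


Rearrange Q = Area * SHGC * Irradiance:
  Area = Q / (SHGC * Irradiance)
  Area = 5913.2 / (0.45 * 722) = 18.2 m^2

18.2 m^2


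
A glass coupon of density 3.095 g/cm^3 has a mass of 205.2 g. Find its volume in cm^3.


Rearrange rho = m / V:
  V = m / rho
  V = 205.2 / 3.095 = 66.3 cm^3

66.3 cm^3


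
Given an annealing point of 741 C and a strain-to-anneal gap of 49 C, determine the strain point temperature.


Strain point = annealing point - difference:
  T_strain = 741 - 49 = 692 C

692 C


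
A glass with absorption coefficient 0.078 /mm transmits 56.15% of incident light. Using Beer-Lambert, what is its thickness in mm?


Rearrange T = exp(-alpha * thickness):
  thickness = -ln(T) / alpha
  T = 56.15/100 = 0.5615
  ln(T) = -0.57714
  -ln(T) = 0.57714
  thickness = 0.57714 / 0.078 = 7.4 mm

7.4 mm


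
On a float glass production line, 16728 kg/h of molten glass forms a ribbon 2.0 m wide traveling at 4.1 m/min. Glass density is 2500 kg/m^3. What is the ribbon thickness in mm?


Ribbon cross-section from mass balance:
  Volume rate = throughput / density = 16728 / 2500 = 6.6912 m^3/h
  thickness = volume rate / (speed * 60 * width), i.e.
  thickness = throughput / (60 * speed * width * density) * 1000
  thickness = 16728 / (60 * 4.1 * 2.0 * 2500) * 1000 = 13.6 mm

13.6 mm


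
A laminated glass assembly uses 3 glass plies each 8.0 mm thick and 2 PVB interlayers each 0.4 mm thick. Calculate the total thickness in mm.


Total thickness = glass contribution + PVB contribution
  Glass: 3 * 8.0 = 24.0 mm
  PVB: 2 * 0.4 = 0.8 mm
  Total = 24.0 + 0.8 = 24.8 mm

24.8 mm


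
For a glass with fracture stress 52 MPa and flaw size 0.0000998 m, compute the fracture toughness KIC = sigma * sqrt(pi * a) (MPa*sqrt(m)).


Fracture toughness: KIC = sigma * sqrt(pi * a)
  pi * a = pi * 0.0000998 = 0.000313531
  sqrt(pi * a) = 0.017707
  KIC = 52 * 0.017707 = 0.921 MPa*sqrt(m)

0.921 MPa*sqrt(m)


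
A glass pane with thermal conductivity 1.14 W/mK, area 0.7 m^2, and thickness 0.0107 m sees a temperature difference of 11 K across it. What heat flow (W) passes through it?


Fourier's law: Q = k * A * dT / t
  Q = 1.14 * 0.7 * 11 / 0.0107
  Q = 8.778 / 0.0107 = 820.4 W

820.4 W


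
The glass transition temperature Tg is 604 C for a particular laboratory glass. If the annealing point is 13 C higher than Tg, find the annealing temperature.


The annealing temperature is Tg plus the offset:
  T_anneal = 604 + 13 = 617 C

617 C


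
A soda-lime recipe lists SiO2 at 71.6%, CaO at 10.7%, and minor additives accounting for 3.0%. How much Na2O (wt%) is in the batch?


Pieces sum to 100%:
  Na2O = 100 - (SiO2 + CaO + others)
  Na2O = 100 - (71.6 + 10.7 + 3.0) = 14.7%

14.7%


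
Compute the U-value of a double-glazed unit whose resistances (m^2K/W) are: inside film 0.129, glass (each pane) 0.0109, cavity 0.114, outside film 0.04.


Total thermal resistance (series):
  R_total = R_in + R_glass + R_air + R_glass + R_out
  R_total = 0.129 + 0.0109 + 0.114 + 0.0109 + 0.04 = 0.3048 m^2K/W
U-value = 1 / R_total = 1 / 0.3048 = 3.281 W/m^2K

3.281 W/m^2K


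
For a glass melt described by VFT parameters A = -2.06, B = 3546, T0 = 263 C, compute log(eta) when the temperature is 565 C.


VFT equation: log(eta) = A + B / (T - T0)
  T - T0 = 565 - 263 = 302
  B / (T - T0) = 3546 / 302 = 11.742
  log(eta) = -2.06 + 11.742 = 9.682

9.682


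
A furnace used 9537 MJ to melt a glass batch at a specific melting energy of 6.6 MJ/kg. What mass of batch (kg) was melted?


Rearrange E = m * s for m:
  m = E / s
  m = 9537 / 6.6 = 1445.0 kg

1445.0 kg


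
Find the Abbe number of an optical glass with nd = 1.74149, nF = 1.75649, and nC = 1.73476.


Abbe number formula: Vd = (nd - 1) / (nF - nC)
  nd - 1 = 1.74149 - 1 = 0.74149
  nF - nC = 1.75649 - 1.73476 = 0.02173
  Vd = 0.74149 / 0.02173 = 34.12

34.12


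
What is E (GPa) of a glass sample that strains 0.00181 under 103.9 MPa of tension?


Young's modulus: E = stress / strain
  E = 103.9 MPa / 0.00181 = 57403.31 MPa
Convert to GPa: 57403.31 / 1000 = 57.4 GPa

57.4 GPa


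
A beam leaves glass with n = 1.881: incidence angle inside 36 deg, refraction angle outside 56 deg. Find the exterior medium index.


Apply Snell's law: n1 * sin(theta1) = n2 * sin(theta2)
  n2 = n1 * sin(theta1) / sin(theta2)
  sin(36) = 0.587785
  sin(56) = 0.829038
  n2 = 1.881 * 0.587785 / 0.829038 = 1.3336

1.3336


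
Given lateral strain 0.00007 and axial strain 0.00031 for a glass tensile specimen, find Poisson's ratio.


Poisson's ratio: nu = lateral strain / axial strain
  nu = 0.00007 / 0.00031 = 0.2258

0.2258


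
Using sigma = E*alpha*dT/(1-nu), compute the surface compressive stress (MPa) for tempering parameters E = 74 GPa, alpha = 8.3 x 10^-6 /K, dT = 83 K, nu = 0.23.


Tempering stress: sigma = E * alpha * dT / (1 - nu)
  E (MPa) = 74 * 1000 = 74000
  Numerator = 74000 * (8.3 x 10^-6) * 83 = 50.9786
  Denominator = 1 - 0.23 = 0.77
  sigma = 50.9786 / 0.77 = 66.2 MPa

66.2 MPa


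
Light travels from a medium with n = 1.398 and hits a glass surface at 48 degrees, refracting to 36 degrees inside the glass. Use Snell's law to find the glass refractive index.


Apply Snell's law: n1 * sin(theta1) = n2 * sin(theta2)
  n2 = n1 * sin(theta1) / sin(theta2)
  sin(48) = 0.743145
  sin(36) = 0.587785
  n2 = 1.398 * 0.743145 / 0.587785 = 1.7675

1.7675


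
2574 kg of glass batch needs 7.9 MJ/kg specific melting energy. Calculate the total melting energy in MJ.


Total energy = mass * specific energy
  E = 2574 * 7.9 = 20334.6 MJ

20334.6 MJ


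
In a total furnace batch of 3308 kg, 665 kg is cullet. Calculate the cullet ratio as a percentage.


Cullet ratio = (cullet mass / total batch mass) * 100
  Ratio = 665 / 3308 * 100 = 20.1%

20.1%


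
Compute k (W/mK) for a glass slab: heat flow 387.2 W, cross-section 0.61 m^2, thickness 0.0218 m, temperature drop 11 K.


Fourier's law rearranged: k = Q * t / (A * dT)
  Numerator = 387.2 * 0.0218 = 8.44096
  Denominator = 0.61 * 11 = 6.71
  k = 8.44096 / 6.71 = 1.258 W/mK

1.258 W/mK


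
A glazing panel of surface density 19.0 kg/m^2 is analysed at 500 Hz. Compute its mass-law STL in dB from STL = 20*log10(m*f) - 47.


Mass law: STL = 20 * log10(m * f) - 47
  m * f = 19.0 * 500 = 9500
  log10(9500) = 3.97772
  STL = 20 * 3.97772 - 47 = 79.5544 - 47 = 32.6 dB

32.6 dB


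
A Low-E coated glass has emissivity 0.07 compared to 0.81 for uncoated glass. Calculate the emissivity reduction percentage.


Percentage reduction = (1 - coated/uncoated) * 100
  Ratio = 0.07 / 0.81 = 0.0864
  Reduction = (1 - 0.0864) * 100 = 91.4%

91.4%


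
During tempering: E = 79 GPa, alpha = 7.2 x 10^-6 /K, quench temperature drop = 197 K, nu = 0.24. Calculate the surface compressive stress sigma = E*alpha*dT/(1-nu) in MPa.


Tempering stress: sigma = E * alpha * dT / (1 - nu)
  E (MPa) = 79 * 1000 = 79000
  Numerator = 79000 * (7.2 x 10^-6) * 197 = 112.0536
  Denominator = 1 - 0.24 = 0.76
  sigma = 112.0536 / 0.76 = 147.4 MPa

147.4 MPa


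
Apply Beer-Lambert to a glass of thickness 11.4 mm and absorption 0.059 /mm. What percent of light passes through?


Beer-Lambert law: T = exp(-alpha * thickness)
  exponent = -0.059 * 11.4 = -0.6726
  T = exp(-0.6726) = 0.5104
  Percentage = 0.5104 * 100 = 51.04%

51.04%


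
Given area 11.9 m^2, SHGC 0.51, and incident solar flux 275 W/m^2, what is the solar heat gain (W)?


Solar heat gain: Q = Area * SHGC * Irradiance
  Q = 11.9 * 0.51 * 275 = 1669 W

1669 W


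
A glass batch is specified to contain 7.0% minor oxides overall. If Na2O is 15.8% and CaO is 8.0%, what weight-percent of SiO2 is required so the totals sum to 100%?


Known pieces sum to 100%:
  SiO2 = 100 - (others + Na2O + CaO)
  SiO2 = 100 - (7.0 + 15.8 + 8.0) = 69.2%

69.2%


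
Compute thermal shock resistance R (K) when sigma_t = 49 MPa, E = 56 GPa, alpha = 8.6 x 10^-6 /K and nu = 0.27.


Thermal shock resistance: R = sigma * (1 - nu) / (E * alpha)
  Numerator = 49 * (1 - 0.27) = 35.77
  Denominator = 56 * 1000 * (8.6 x 10^-6) = 0.4816
  R = 35.77 / 0.4816 = 74.3 K

74.3 K


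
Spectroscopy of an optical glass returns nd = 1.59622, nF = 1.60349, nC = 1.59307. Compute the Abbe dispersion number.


Abbe number formula: Vd = (nd - 1) / (nF - nC)
  nd - 1 = 1.59622 - 1 = 0.59622
  nF - nC = 1.60349 - 1.59307 = 0.01042
  Vd = 0.59622 / 0.01042 = 57.22

57.22


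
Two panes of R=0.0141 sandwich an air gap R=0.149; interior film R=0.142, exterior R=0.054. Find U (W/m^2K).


Total thermal resistance (series):
  R_total = R_in + R_glass + R_air + R_glass + R_out
  R_total = 0.142 + 0.0141 + 0.149 + 0.0141 + 0.054 = 0.3732 m^2K/W
U-value = 1 / R_total = 1 / 0.3732 = 2.68 W/m^2K

2.68 W/m^2K


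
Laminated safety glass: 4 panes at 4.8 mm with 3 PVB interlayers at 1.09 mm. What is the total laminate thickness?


Total thickness = glass contribution + PVB contribution
  Glass: 4 * 4.8 = 19.2 mm
  PVB: 3 * 1.09 = 3.27 mm
  Total = 19.2 + 3.27 = 22.47 mm

22.47 mm


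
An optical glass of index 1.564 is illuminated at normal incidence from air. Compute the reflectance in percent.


Fresnel reflectance at normal incidence:
  R = ((n - 1)/(n + 1))^2
  (n - 1)/(n + 1) = (1.564 - 1)/(1.564 + 1) = 0.219969
  R = 0.219969^2 = 0.0483864
  R(%) = 0.0483864 * 100 = 4.839%

4.839%


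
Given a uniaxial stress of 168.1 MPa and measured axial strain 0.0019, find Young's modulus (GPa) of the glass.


Young's modulus: E = stress / strain
  E = 168.1 MPa / 0.0019 = 88473.68 MPa
Convert to GPa: 88473.68 / 1000 = 88.47 GPa

88.47 GPa


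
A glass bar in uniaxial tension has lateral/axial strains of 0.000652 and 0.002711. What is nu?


Poisson's ratio: nu = lateral strain / axial strain
  nu = 0.000652 / 0.002711 = 0.2405

0.2405


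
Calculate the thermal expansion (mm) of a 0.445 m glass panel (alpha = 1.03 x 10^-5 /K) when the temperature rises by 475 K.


Thermal expansion formula: dL = alpha * L0 * dT
  dL = (1.03 x 10^-5) * 0.445 * 475 = 0.00217716 m
Convert to mm: 0.00217716 * 1000 = 2.1772 mm

2.1772 mm


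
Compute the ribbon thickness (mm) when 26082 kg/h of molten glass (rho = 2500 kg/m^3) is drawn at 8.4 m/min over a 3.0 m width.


Ribbon cross-section from mass balance:
  Volume rate = throughput / density = 26082 / 2500 = 10.4328 m^3/h
  thickness = volume rate / (speed * 60 * width), i.e.
  thickness = throughput / (60 * speed * width * density) * 1000
  thickness = 26082 / (60 * 8.4 * 3.0 * 2500) * 1000 = 6.9 mm

6.9 mm


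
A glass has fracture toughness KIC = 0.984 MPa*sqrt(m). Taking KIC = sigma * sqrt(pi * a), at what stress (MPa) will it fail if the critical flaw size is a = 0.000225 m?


Rearrange KIC = sigma * sqrt(pi * a):
  sigma = KIC / sqrt(pi * a)
  sqrt(pi * 0.000225) = 0.026587
  sigma = 0.984 / 0.026587 = 37.01 MPa

37.01 MPa


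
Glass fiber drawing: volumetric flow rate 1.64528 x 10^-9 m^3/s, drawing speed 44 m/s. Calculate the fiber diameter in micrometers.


Cross-sectional area from continuity:
  A = Q / v = 1.64528 x 10^-9 / 44 = 3.739273 x 10^-11 m^2
Diameter from circular cross-section:
  d = sqrt(4A / pi) * 10^6 (m -> um)
  d = sqrt(4 * 3.739273 x 10^-11 / pi) * 10^6 = 6.9 um

6.9 um


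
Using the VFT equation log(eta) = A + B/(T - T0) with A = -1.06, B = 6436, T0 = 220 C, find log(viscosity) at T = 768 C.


VFT equation: log(eta) = A + B / (T - T0)
  T - T0 = 768 - 220 = 548
  B / (T - T0) = 6436 / 548 = 11.745
  log(eta) = -1.06 + 11.745 = 10.685

10.685


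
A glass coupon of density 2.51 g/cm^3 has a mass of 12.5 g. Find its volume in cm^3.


Rearrange rho = m / V:
  V = m / rho
  V = 12.5 / 2.51 = 4.98 cm^3

4.98 cm^3


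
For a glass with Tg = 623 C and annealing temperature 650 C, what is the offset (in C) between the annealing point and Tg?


Offset = T_anneal - Tg:
  offset = 650 - 623 = 27 C

27 C


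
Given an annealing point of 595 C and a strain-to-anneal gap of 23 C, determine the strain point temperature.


Strain point = annealing point - difference:
  T_strain = 595 - 23 = 572 C

572 C


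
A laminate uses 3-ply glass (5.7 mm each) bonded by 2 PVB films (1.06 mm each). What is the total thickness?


Total thickness = glass contribution + PVB contribution
  Glass: 3 * 5.7 = 17.1 mm
  PVB: 2 * 1.06 = 2.12 mm
  Total = 17.1 + 2.12 = 19.22 mm

19.22 mm


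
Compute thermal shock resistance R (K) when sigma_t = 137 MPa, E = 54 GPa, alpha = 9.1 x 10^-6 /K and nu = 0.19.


Thermal shock resistance: R = sigma * (1 - nu) / (E * alpha)
  Numerator = 137 * (1 - 0.19) = 110.97
  Denominator = 54 * 1000 * (9.1 x 10^-6) = 0.4914
  R = 110.97 / 0.4914 = 225.8 K

225.8 K


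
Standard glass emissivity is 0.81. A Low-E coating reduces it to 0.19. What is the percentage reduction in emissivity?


Percentage reduction = (1 - coated/uncoated) * 100
  Ratio = 0.19 / 0.81 = 0.2346
  Reduction = (1 - 0.2346) * 100 = 76.5%

76.5%


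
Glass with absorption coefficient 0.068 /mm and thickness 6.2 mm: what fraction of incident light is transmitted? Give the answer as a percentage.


Beer-Lambert law: T = exp(-alpha * thickness)
  exponent = -0.068 * 6.2 = -0.4216
  T = exp(-0.4216) = 0.656
  Percentage = 0.656 * 100 = 65.6%

65.6%


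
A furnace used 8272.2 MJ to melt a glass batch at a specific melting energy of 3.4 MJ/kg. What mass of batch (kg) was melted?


Rearrange E = m * s for m:
  m = E / s
  m = 8272.2 / 3.4 = 2433.0 kg

2433.0 kg


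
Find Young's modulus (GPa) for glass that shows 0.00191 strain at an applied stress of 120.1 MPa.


Young's modulus: E = stress / strain
  E = 120.1 MPa / 0.00191 = 62879.58 MPa
Convert to GPa: 62879.58 / 1000 = 62.88 GPa

62.88 GPa


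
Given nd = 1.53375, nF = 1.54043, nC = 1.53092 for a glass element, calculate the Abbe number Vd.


Abbe number formula: Vd = (nd - 1) / (nF - nC)
  nd - 1 = 1.53375 - 1 = 0.53375
  nF - nC = 1.54043 - 1.53092 = 0.00951
  Vd = 0.53375 / 0.00951 = 56.13

56.13


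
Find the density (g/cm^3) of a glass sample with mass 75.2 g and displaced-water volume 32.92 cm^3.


Use the definition of density:
  rho = mass / volume
  rho = 75.2 / 32.92 = 2.284 g/cm^3

2.284 g/cm^3


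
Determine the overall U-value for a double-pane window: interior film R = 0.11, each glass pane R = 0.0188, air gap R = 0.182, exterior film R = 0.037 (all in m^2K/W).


Total thermal resistance (series):
  R_total = R_in + R_glass + R_air + R_glass + R_out
  R_total = 0.11 + 0.0188 + 0.182 + 0.0188 + 0.037 = 0.3666 m^2K/W
U-value = 1 / R_total = 1 / 0.3666 = 2.728 W/m^2K

2.728 W/m^2K


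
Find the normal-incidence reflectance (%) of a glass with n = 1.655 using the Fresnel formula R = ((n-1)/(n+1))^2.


Fresnel reflectance at normal incidence:
  R = ((n - 1)/(n + 1))^2
  (n - 1)/(n + 1) = (1.655 - 1)/(1.655 + 1) = 0.246704
  R = 0.246704^2 = 0.0608629
  R(%) = 0.0608629 * 100 = 6.086%

6.086%


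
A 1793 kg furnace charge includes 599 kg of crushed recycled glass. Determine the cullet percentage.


Cullet ratio = (cullet mass / total batch mass) * 100
  Ratio = 599 / 1793 * 100 = 33.41%

33.41%


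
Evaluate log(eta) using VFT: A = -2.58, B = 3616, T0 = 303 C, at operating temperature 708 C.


VFT equation: log(eta) = A + B / (T - T0)
  T - T0 = 708 - 303 = 405
  B / (T - T0) = 3616 / 405 = 8.928
  log(eta) = -2.58 + 8.928 = 6.348

6.348


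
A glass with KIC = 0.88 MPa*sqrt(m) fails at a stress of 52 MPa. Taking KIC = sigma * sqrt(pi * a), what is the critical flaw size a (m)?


Rearrange KIC = sigma * sqrt(pi * a):
  sqrt(pi * a) = KIC / sigma
  sqrt(pi * a) = 0.88 / 52 = 0.016923
  a = (KIC / sigma)^2 / pi
  a = 0.016923^2 / pi = 0.0000912 m

0.0000912 m


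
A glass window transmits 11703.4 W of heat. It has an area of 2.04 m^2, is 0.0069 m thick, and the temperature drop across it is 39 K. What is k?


Fourier's law rearranged: k = Q * t / (A * dT)
  Numerator = 11703.4 * 0.0069 = 80.75346
  Denominator = 2.04 * 39 = 79.56
  k = 80.75346 / 79.56 = 1.015 W/mK

1.015 W/mK


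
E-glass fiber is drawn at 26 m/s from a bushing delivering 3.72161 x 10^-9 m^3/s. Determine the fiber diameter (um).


Cross-sectional area from continuity:
  A = Q / v = 3.72161 x 10^-9 / 26 = 1.431388 x 10^-10 m^2
Diameter from circular cross-section:
  d = sqrt(4A / pi) * 10^6 (m -> um)
  d = sqrt(4 * 1.431388 x 10^-10 / pi) * 10^6 = 13.5 um

13.5 um


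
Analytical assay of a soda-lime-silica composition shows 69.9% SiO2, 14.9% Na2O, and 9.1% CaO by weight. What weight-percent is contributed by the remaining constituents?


Sum the three major oxides:
  SiO2 + Na2O + CaO = 69.9 + 14.9 + 9.1 = 93.9%
Subtract from 100%:
  Others = 100 - 93.9 = 6.1%

6.1%


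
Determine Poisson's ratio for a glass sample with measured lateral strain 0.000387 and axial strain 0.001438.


Poisson's ratio: nu = lateral strain / axial strain
  nu = 0.000387 / 0.001438 = 0.2691

0.2691


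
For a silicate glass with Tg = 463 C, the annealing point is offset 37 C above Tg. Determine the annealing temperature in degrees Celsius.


The annealing temperature is Tg plus the offset:
  T_anneal = 463 + 37 = 500 C

500 C


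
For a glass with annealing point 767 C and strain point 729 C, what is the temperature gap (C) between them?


Gap = T_anneal - T_strain:
  gap = 767 - 729 = 38 C

38 C


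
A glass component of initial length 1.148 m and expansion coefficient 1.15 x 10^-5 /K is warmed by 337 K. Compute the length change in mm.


Thermal expansion formula: dL = alpha * L0 * dT
  dL = (1.15 x 10^-5) * 1.148 * 337 = 0.00444907 m
Convert to mm: 0.00444907 * 1000 = 4.4491 mm

4.4491 mm


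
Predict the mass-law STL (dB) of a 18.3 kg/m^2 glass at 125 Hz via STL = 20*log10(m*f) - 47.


Mass law: STL = 20 * log10(m * f) - 47
  m * f = 18.3 * 125 = 2287.5
  log10(2287.5) = 3.35936
  STL = 20 * 3.35936 - 47 = 67.1872 - 47 = 20.2 dB

20.2 dB


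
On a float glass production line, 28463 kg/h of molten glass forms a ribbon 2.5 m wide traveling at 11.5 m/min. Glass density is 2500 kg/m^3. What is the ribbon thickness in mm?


Ribbon cross-section from mass balance:
  Volume rate = throughput / density = 28463 / 2500 = 11.3852 m^3/h
  thickness = volume rate / (speed * 60 * width), i.e.
  thickness = throughput / (60 * speed * width * density) * 1000
  thickness = 28463 / (60 * 11.5 * 2.5 * 2500) * 1000 = 6.6 mm

6.6 mm


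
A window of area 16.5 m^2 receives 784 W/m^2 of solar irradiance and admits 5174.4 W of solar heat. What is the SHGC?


Rearrange Q = Area * SHGC * Irradiance:
  SHGC = Q / (Area * Irradiance)
  SHGC = 5174.4 / (16.5 * 784) = 0.4

0.4


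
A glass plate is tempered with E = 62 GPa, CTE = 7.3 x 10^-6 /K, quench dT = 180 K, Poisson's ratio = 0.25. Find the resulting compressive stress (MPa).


Tempering stress: sigma = E * alpha * dT / (1 - nu)
  E (MPa) = 62 * 1000 = 62000
  Numerator = 62000 * (7.3 x 10^-6) * 180 = 81.468
  Denominator = 1 - 0.25 = 0.75
  sigma = 81.468 / 0.75 = 108.6 MPa

108.6 MPa


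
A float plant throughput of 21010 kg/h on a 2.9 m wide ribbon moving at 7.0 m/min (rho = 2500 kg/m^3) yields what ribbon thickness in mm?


Ribbon cross-section from mass balance:
  Volume rate = throughput / density = 21010 / 2500 = 8.404 m^3/h
  thickness = volume rate / (speed * 60 * width), i.e.
  thickness = throughput / (60 * speed * width * density) * 1000
  thickness = 21010 / (60 * 7.0 * 2.9 * 2500) * 1000 = 6.9 mm

6.9 mm


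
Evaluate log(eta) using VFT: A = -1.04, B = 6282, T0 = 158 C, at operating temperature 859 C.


VFT equation: log(eta) = A + B / (T - T0)
  T - T0 = 859 - 158 = 701
  B / (T - T0) = 6282 / 701 = 8.961
  log(eta) = -1.04 + 8.961 = 7.921

7.921


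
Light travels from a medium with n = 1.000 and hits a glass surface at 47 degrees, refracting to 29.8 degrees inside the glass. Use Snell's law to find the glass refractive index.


Apply Snell's law: n1 * sin(theta1) = n2 * sin(theta2)
  n2 = n1 * sin(theta1) / sin(theta2)
  sin(47) = 0.731354
  sin(29.8) = 0.496974
  n2 = 1.000 * 0.731354 / 0.496974 = 1.4716

1.4716


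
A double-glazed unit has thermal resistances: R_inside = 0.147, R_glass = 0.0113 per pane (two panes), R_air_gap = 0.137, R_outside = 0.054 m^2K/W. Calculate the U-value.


Total thermal resistance (series):
  R_total = R_in + R_glass + R_air + R_glass + R_out
  R_total = 0.147 + 0.0113 + 0.137 + 0.0113 + 0.054 = 0.3606 m^2K/W
U-value = 1 / R_total = 1 / 0.3606 = 2.773 W/m^2K

2.773 W/m^2K


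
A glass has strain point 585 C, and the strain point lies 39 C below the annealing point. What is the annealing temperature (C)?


T_anneal = T_strain + gap:
  T_anneal = 585 + 39 = 624 C

624 C


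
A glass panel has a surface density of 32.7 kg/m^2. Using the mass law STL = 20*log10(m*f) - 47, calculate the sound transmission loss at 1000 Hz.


Mass law: STL = 20 * log10(m * f) - 47
  m * f = 32.7 * 1000 = 32700
  log10(32700) = 4.51455
  STL = 20 * 4.51455 - 47 = 90.291 - 47 = 43.3 dB

43.3 dB


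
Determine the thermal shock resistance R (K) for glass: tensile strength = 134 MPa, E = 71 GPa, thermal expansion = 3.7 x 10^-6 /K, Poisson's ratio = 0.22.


Thermal shock resistance: R = sigma * (1 - nu) / (E * alpha)
  Numerator = 134 * (1 - 0.22) = 104.52
  Denominator = 71 * 1000 * (3.7 x 10^-6) = 0.2627
  R = 104.52 / 0.2627 = 397.9 K

397.9 K


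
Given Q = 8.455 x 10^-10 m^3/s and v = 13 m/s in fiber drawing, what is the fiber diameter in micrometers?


Cross-sectional area from continuity:
  A = Q / v = 8.455 x 10^-10 / 13 = 6.503846 x 10^-11 m^2
Diameter from circular cross-section:
  d = sqrt(4A / pi) * 10^6 (m -> um)
  d = sqrt(4 * 6.503846 x 10^-11 / pi) * 10^6 = 9.1 um

9.1 um


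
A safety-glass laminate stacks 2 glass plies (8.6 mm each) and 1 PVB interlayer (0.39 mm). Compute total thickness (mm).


Total thickness = glass contribution + PVB contribution
  Glass: 2 * 8.6 = 17.2 mm
  PVB: 1 * 0.39 = 0.39 mm
  Total = 17.2 + 0.39 = 17.59 mm

17.59 mm


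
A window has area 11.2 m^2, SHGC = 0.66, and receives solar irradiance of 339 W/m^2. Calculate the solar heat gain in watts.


Solar heat gain: Q = Area * SHGC * Irradiance
  Q = 11.2 * 0.66 * 339 = 2505.9 W

2505.9 W


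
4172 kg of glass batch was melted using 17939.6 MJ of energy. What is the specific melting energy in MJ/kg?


Rearrange E = m * s for s:
  s = E / m
  s = 17939.6 / 4172 = 4.3 MJ/kg

4.3 MJ/kg


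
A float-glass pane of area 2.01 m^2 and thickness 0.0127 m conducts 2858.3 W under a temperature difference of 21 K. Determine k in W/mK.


Fourier's law rearranged: k = Q * t / (A * dT)
  Numerator = 2858.3 * 0.0127 = 36.30041
  Denominator = 2.01 * 21 = 42.21
  k = 36.30041 / 42.21 = 0.86 W/mK

0.86 W/mK


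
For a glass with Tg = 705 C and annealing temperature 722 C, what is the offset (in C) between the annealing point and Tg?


Offset = T_anneal - Tg:
  offset = 722 - 705 = 17 C

17 C


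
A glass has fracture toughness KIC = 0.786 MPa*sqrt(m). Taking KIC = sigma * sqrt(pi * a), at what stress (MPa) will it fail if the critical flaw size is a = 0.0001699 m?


Rearrange KIC = sigma * sqrt(pi * a):
  sigma = KIC / sqrt(pi * a)
  sqrt(pi * 0.0001699) = 0.023103
  sigma = 0.786 / 0.023103 = 34.02 MPa

34.02 MPa


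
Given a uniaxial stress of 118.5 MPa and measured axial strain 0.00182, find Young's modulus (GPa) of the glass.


Young's modulus: E = stress / strain
  E = 118.5 MPa / 0.00182 = 65109.89 MPa
Convert to GPa: 65109.89 / 1000 = 65.11 GPa

65.11 GPa


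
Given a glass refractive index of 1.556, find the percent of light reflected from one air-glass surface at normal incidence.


Fresnel reflectance at normal incidence:
  R = ((n - 1)/(n + 1))^2
  (n - 1)/(n + 1) = (1.556 - 1)/(1.556 + 1) = 0.217527
  R = 0.217527^2 = 0.047318
  R(%) = 0.047318 * 100 = 4.732%

4.732%


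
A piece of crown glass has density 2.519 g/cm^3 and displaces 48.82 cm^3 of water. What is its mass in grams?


Rearrange rho = m / V:
  m = rho * V
  m = 2.519 * 48.82 = 122.978 g

122.978 g


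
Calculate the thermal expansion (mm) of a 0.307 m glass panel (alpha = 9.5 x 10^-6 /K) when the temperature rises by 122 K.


Thermal expansion formula: dL = alpha * L0 * dT
  dL = (9.5 x 10^-6) * 0.307 * 122 = 0.00035581 m
Convert to mm: 0.00035581 * 1000 = 0.3558 mm

0.3558 mm


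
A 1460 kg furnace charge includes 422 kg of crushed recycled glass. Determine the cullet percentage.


Cullet ratio = (cullet mass / total batch mass) * 100
  Ratio = 422 / 1460 * 100 = 28.9%

28.9%


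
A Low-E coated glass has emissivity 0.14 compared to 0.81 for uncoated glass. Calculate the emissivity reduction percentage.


Percentage reduction = (1 - coated/uncoated) * 100
  Ratio = 0.14 / 0.81 = 0.1728
  Reduction = (1 - 0.1728) * 100 = 82.7%

82.7%


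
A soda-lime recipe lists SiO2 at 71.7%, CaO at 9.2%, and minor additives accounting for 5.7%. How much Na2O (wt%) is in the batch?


Pieces sum to 100%:
  Na2O = 100 - (SiO2 + CaO + others)
  Na2O = 100 - (71.7 + 9.2 + 5.7) = 13.4%

13.4%


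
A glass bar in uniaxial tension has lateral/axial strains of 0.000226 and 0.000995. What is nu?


Poisson's ratio: nu = lateral strain / axial strain
  nu = 0.000226 / 0.000995 = 0.2271

0.2271


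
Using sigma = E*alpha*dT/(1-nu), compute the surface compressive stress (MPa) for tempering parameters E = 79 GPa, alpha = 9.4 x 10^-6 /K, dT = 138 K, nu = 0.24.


Tempering stress: sigma = E * alpha * dT / (1 - nu)
  E (MPa) = 79 * 1000 = 79000
  Numerator = 79000 * (9.4 x 10^-6) * 138 = 102.4788
  Denominator = 1 - 0.24 = 0.76
  sigma = 102.4788 / 0.76 = 134.8 MPa

134.8 MPa


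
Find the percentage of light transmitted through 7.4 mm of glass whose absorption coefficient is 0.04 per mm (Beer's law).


Beer-Lambert law: T = exp(-alpha * thickness)
  exponent = -0.04 * 7.4 = -0.296
  T = exp(-0.296) = 0.7438
  Percentage = 0.7438 * 100 = 74.38%

74.38%


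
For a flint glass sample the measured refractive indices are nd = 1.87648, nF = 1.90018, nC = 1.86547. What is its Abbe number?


Abbe number formula: Vd = (nd - 1) / (nF - nC)
  nd - 1 = 1.87648 - 1 = 0.87648
  nF - nC = 1.90018 - 1.86547 = 0.03471
  Vd = 0.87648 / 0.03471 = 25.25

25.25


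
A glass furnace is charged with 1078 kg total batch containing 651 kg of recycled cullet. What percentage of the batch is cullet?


Cullet ratio = (cullet mass / total batch mass) * 100
  Ratio = 651 / 1078 * 100 = 60.39%

60.39%


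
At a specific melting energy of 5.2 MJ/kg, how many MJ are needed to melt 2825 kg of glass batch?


Total energy = mass * specific energy
  E = 2825 * 5.2 = 14690 MJ

14690 MJ


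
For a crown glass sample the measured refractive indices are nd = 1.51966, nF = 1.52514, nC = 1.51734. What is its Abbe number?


Abbe number formula: Vd = (nd - 1) / (nF - nC)
  nd - 1 = 1.51966 - 1 = 0.51966
  nF - nC = 1.52514 - 1.51734 = 0.0078
  Vd = 0.51966 / 0.0078 = 66.62

66.62


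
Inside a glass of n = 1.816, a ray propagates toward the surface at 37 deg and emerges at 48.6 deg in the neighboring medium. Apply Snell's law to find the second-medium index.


Apply Snell's law: n1 * sin(theta1) = n2 * sin(theta2)
  n2 = n1 * sin(theta1) / sin(theta2)
  sin(37) = 0.601815
  sin(48.6) = 0.750111
  n2 = 1.816 * 0.601815 / 0.750111 = 1.457

1.457


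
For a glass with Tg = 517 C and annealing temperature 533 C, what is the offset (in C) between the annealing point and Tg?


Offset = T_anneal - Tg:
  offset = 533 - 517 = 16 C

16 C


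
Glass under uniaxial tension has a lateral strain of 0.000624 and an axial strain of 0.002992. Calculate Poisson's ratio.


Poisson's ratio: nu = lateral strain / axial strain
  nu = 0.000624 / 0.002992 = 0.2086

0.2086


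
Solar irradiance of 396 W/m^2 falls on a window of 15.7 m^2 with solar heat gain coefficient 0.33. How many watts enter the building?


Solar heat gain: Q = Area * SHGC * Irradiance
  Q = 15.7 * 0.33 * 396 = 2051.7 W

2051.7 W


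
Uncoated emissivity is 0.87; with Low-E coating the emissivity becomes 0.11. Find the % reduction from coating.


Percentage reduction = (1 - coated/uncoated) * 100
  Ratio = 0.11 / 0.87 = 0.1264
  Reduction = (1 - 0.1264) * 100 = 87.4%

87.4%


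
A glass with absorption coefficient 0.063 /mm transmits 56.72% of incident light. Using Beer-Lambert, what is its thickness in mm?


Rearrange T = exp(-alpha * thickness):
  thickness = -ln(T) / alpha
  T = 56.72/100 = 0.5672
  ln(T) = -0.56704
  -ln(T) = 0.56704
  thickness = 0.56704 / 0.063 = 9.0 mm

9.0 mm


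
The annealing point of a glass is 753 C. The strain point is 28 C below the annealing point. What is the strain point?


Strain point = annealing point - difference:
  T_strain = 753 - 28 = 725 C

725 C


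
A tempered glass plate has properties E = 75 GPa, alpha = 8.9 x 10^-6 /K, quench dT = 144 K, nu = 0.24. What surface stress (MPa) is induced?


Tempering stress: sigma = E * alpha * dT / (1 - nu)
  E (MPa) = 75 * 1000 = 75000
  Numerator = 75000 * (8.9 x 10^-6) * 144 = 96.12
  Denominator = 1 - 0.24 = 0.76
  sigma = 96.12 / 0.76 = 126.5 MPa

126.5 MPa


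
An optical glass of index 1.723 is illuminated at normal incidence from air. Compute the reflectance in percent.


Fresnel reflectance at normal incidence:
  R = ((n - 1)/(n + 1))^2
  (n - 1)/(n + 1) = (1.723 - 1)/(1.723 + 1) = 0.265516
  R = 0.265516^2 = 0.0704987
  R(%) = 0.0704987 * 100 = 7.05%

7.05%


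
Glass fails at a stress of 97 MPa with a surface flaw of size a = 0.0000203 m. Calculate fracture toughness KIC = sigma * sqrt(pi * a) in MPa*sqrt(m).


Fracture toughness: KIC = sigma * sqrt(pi * a)
  pi * a = pi * 0.0000203 = 0.000063774
  sqrt(pi * a) = 0.007986
  KIC = 97 * 0.007986 = 0.775 MPa*sqrt(m)

0.775 MPa*sqrt(m)


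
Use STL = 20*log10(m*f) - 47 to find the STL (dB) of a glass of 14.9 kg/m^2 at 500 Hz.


Mass law: STL = 20 * log10(m * f) - 47
  m * f = 14.9 * 500 = 7450
  log10(7450) = 3.87216
  STL = 20 * 3.87216 - 47 = 77.4432 - 47 = 30.4 dB

30.4 dB


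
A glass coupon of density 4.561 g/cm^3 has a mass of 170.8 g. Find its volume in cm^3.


Rearrange rho = m / V:
  V = m / rho
  V = 170.8 / 4.561 = 37.448 cm^3

37.448 cm^3


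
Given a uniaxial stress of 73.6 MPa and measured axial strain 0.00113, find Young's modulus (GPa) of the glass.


Young's modulus: E = stress / strain
  E = 73.6 MPa / 0.00113 = 65132.74 MPa
Convert to GPa: 65132.74 / 1000 = 65.13 GPa

65.13 GPa


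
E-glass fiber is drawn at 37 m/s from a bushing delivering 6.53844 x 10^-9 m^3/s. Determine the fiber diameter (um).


Cross-sectional area from continuity:
  A = Q / v = 6.53844 x 10^-9 / 37 = 1.767146 x 10^-10 m^2
Diameter from circular cross-section:
  d = sqrt(4A / pi) * 10^6 (m -> um)
  d = sqrt(4 * 1.767146 x 10^-10 / pi) * 10^6 = 15.0 um

15.0 um


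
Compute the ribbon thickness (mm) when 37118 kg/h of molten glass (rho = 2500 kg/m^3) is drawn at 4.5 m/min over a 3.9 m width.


Ribbon cross-section from mass balance:
  Volume rate = throughput / density = 37118 / 2500 = 14.8472 m^3/h
  thickness = volume rate / (speed * 60 * width), i.e.
  thickness = throughput / (60 * speed * width * density) * 1000
  thickness = 37118 / (60 * 4.5 * 3.9 * 2500) * 1000 = 14.1 mm

14.1 mm


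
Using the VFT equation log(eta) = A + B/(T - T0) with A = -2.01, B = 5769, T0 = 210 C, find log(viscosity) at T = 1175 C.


VFT equation: log(eta) = A + B / (T - T0)
  T - T0 = 1175 - 210 = 965
  B / (T - T0) = 5769 / 965 = 5.978
  log(eta) = -2.01 + 5.978 = 3.968

3.968


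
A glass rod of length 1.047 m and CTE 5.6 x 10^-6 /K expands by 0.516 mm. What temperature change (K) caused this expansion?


Rearrange dL = alpha * L0 * dT for dT:
  dT = dL / (alpha * L0)
  dL (m) = 0.516 / 1000 = 0.000516
  dT = 0.000516 / ((5.6 x 10^-6) * 1.047) = 88.0 K

88.0 K


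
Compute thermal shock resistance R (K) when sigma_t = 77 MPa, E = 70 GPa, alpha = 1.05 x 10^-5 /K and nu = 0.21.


Thermal shock resistance: R = sigma * (1 - nu) / (E * alpha)
  Numerator = 77 * (1 - 0.21) = 60.83
  Denominator = 70 * 1000 * (1.05 x 10^-5) = 0.735
  R = 60.83 / 0.735 = 82.8 K

82.8 K


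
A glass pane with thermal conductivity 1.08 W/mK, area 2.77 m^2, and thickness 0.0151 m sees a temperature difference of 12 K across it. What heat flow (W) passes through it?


Fourier's law: Q = k * A * dT / t
  Q = 1.08 * 2.77 * 12 / 0.0151
  Q = 35.8992 / 0.0151 = 2377.4 W

2377.4 W


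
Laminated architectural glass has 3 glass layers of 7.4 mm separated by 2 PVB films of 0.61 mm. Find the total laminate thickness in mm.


Total thickness = glass contribution + PVB contribution
  Glass: 3 * 7.4 = 22.2 mm
  PVB: 2 * 0.61 = 1.22 mm
  Total = 22.2 + 1.22 = 23.42 mm

23.42 mm


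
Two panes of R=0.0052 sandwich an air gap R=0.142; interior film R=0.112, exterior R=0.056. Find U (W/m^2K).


Total thermal resistance (series):
  R_total = R_in + R_glass + R_air + R_glass + R_out
  R_total = 0.112 + 0.0052 + 0.142 + 0.0052 + 0.056 = 0.3204 m^2K/W
U-value = 1 / R_total = 1 / 0.3204 = 3.121 W/m^2K

3.121 W/m^2K


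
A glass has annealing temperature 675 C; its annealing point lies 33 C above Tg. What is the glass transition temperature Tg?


Rearrange T_anneal = Tg + offset for Tg:
  Tg = T_anneal - offset = 675 - 33 = 642 C

642 C
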